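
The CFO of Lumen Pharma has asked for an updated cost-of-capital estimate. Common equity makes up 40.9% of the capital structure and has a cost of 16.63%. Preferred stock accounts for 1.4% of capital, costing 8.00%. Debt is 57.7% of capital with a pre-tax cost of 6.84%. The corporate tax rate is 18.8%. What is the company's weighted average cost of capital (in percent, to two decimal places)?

10.12%

After-tax cost of debt = 6.84% × (1 − 18.8%) = 5.5541%.
WACC = 0.409 × 16.6300% + 0.014 × 8.0000% + 0.577 × 5.5541% = 10.1184%.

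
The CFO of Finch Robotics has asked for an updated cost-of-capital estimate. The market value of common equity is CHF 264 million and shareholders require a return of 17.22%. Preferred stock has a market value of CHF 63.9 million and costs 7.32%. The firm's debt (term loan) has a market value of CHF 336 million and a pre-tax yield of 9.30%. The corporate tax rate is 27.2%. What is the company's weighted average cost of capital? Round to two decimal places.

Total capital V = 264 + 63.9 + 336 = 663.9.
Equity: weight = 264/663.9 = 0.3977; cost = 17.22%.
Preferred: weight = 63.9/663.9 = 0.0962; cost = 7.32%.
Term loan: weight = 336/663.9 = 0.5061; after-tax cost = 9.3% × (1 − 27.2%) = 6.7704%.
WACC = 0.3977 × 17.2200% + 0.0962 × 7.3200% + 0.5061 × 6.7704% = 10.9786%.

10.98%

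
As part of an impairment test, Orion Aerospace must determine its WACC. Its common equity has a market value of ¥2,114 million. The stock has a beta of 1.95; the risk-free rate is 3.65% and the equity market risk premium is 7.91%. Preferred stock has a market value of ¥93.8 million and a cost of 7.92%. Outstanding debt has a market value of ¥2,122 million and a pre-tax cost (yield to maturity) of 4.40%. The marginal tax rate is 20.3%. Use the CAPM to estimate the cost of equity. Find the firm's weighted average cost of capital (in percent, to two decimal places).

Cost of equity via CAPM: Re = 3.65% + 1.95 × 7.91% = 19.0745%.
Total capital V = 2114 + 93.8 + 2122 = 4329.8.
Equity: weight = 2114/4329.8 = 0.4882; cost = 19.0745%.
Preferred: weight = 93.8/4329.8 = 0.0217; cost = 7.92%.
Debt: weight = 2122/4329.8 = 0.4901; after-tax cost = 4.4% × (1 − 20.3%) = 3.5068%.
WACC = 0.4882 × 19.0745% + 0.0217 × 7.9200% + 0.4901 × 3.5068% = 11.2032%.

11.20%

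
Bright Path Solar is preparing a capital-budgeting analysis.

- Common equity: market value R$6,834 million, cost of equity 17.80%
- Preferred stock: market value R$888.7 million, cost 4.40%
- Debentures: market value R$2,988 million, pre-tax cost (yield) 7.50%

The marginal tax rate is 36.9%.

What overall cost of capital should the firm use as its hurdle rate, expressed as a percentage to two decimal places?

Total capital V = 6834 + 888.7 + 2988 = 10710.7.
Equity: weight = 6834/10710.7 = 0.6381; cost = 17.8%.
Preferred: weight = 888.7/10710.7 = 0.0830; cost = 4.4%.
Debentures: weight = 2988/10710.7 = 0.2790; after-tax cost = 7.5% × (1 − 36.9%) = 4.7325%.
WACC = 0.6381 × 17.8000% + 0.0830 × 4.4000% + 0.2790 × 4.7325% = 13.0427%.

13.04%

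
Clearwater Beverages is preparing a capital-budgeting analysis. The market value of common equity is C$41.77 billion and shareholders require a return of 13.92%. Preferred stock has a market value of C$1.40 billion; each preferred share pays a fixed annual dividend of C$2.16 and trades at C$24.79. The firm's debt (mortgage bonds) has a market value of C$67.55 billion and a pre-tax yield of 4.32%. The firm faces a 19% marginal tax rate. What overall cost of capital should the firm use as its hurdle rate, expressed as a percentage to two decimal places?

Cost of preferred: Rp = 2.16 / 24.79 = 8.7132%.
Total capital V = 41.77 + 1.4 + 67.55 = 110.72.
Equity: weight = 41.77/110.72 = 0.3773; cost = 13.92%.
Preferred: weight = 1.4/110.72 = 0.0126; cost = 8.7132%.
Mortgage bonds: weight = 67.55/110.72 = 0.6101; after-tax cost = 4.32% × (1 − 19%) = 3.4992%.
WACC = 0.3773 × 13.9200% + 0.0126 × 8.7132% + 0.6101 × 3.4992% = 7.4965%.

7.50%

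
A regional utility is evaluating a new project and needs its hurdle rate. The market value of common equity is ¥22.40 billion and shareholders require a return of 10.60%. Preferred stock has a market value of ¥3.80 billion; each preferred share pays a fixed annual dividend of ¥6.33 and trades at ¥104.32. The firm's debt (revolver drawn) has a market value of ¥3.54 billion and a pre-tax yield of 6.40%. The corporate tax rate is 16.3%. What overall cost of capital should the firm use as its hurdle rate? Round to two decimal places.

Cost of preferred: Rp = 6.33 / 104.32 = 6.0679%.
Total capital V = 22.4 + 3.8 + 3.54 = 29.74.
Equity: weight = 22.4/29.74 = 0.7532; cost = 10.6%.
Preferred: weight = 3.8/29.74 = 0.1278; cost = 6.0679%.
Revolver drawn: weight = 3.54/29.74 = 0.1190; after-tax cost = 6.4% × (1 − 16.3%) = 5.3568%.
WACC = 0.7532 × 10.6000% + 0.1278 × 6.0679% + 0.1190 × 5.3568% = 9.3968%.

9.40%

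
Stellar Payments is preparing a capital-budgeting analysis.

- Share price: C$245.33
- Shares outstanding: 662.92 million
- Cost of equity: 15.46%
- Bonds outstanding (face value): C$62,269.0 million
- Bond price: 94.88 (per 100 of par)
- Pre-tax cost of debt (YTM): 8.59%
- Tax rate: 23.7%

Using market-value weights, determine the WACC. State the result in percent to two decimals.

Market value of equity E = 245.33 × 662.92m = 162634.1636m. Market value of debt D = 62269m × 94.88/100 = 59080.8272m.
Total capital V = 162634.1636 + 59080.8272 = 221714.9908.
Equity: weight = 162634.1636/221714.9908 = 0.7335; cost = 15.46%.
Bonds outstanding: weight = 59080.8272/221714.9908 = 0.2665; after-tax cost = 8.59% × (1 − 23.7%) = 6.5542%.
WACC = 0.7335 × 15.4600% + 0.2665 × 6.5542% = 13.0868%.

13.09%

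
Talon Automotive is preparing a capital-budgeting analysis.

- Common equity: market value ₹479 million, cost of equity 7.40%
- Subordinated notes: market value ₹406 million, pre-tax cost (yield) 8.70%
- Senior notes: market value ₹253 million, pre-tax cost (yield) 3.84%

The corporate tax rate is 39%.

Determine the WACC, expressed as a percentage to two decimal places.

5.53%

Total capital V = 479 + 406 + 253 = 1138.
Equity: weight = 479/1138 = 0.4209; cost = 7.4%.
Subordinated notes: weight = 406/1138 = 0.3568; after-tax cost = 8.7% × (1 − 39%) = 5.3070%.
Senior notes: weight = 253/1138 = 0.2223; after-tax cost = 3.84% × (1 − 39%) = 2.3424%.
WACC = 0.4209 × 7.4000% + 0.3568 × 5.3070% + 0.2223 × 2.3424% = 5.5289%.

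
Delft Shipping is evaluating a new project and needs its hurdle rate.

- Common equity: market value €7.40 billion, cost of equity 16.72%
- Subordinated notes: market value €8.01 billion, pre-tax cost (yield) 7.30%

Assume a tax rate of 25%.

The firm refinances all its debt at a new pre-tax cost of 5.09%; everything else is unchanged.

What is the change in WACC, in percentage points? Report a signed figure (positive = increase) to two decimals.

-0.86 pp

Current WACC:
Total capital V = 7.4 + 8.01 = 15.41.
Equity: weight = 7.4/15.41 = 0.4802; cost = 16.72%.
Subordinated notes: weight = 8.01/15.41 = 0.5198; after-tax cost = 7.3% × (1 − 25%) = 5.4750%.
WACC = 0.4802 × 16.7200% + 0.5198 × 5.4750% = 10.8749%.
After the change:
Total capital V = 7.4 + 8.01 = 15.41.
Equity: weight = 7.4/15.41 = 0.4802; cost = 16.72%.
Subordinated notes: weight = 8.01/15.41 = 0.5198; after-tax cost = 5.09% × (1 − 25%) = 3.8175%.
WACC = 0.4802 × 16.7200% + 0.5198 × 3.8175% = 10.0134%.
Change in WACC = 10.0134% − 10.8749% = -0.8616 pp.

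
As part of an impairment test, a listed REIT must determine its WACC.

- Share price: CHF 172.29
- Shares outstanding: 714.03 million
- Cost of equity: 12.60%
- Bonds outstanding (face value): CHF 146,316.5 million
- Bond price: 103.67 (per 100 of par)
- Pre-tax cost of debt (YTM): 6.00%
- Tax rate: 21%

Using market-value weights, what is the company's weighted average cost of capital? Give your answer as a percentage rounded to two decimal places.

Market value of equity E = 172.29 × 714.03m = 123020.2287m. Market value of debt D = 146316.5m × 103.67/100 = 151686.31555m.
Total capital V = 123020.2287 + 151686.31555 = 274706.54425.
Equity: weight = 123020.2287/274706.54425 = 0.4478; cost = 12.6%.
Bonds outstanding: weight = 151686.31555/274706.54425 = 0.5522; after-tax cost = 6% × (1 − 21%) = 4.7400%.
WACC = 0.4478 × 12.6000% + 0.5522 × 4.7400% = 8.2599%.

8.26%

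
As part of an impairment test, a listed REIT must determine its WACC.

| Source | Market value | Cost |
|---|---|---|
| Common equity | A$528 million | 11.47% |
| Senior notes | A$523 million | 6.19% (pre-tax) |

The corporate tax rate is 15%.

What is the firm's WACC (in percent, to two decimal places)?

8.38%

Total capital V = 528 + 523 = 1051.
Equity: weight = 528/1051 = 0.5024; cost = 11.47%.
Senior notes: weight = 523/1051 = 0.4976; after-tax cost = 6.19% × (1 − 15%) = 5.2615%.
WACC = 0.5024 × 11.4700% + 0.4976 × 5.2615% = 8.3805%.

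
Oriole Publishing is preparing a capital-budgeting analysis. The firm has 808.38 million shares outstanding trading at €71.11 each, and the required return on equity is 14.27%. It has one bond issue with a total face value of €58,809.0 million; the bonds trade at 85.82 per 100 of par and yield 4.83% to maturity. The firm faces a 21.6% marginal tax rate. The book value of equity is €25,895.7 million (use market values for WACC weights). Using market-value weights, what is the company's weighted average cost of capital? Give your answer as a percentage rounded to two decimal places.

9.37%

Market value of equity E = 71.11 × 808.38m = 57483.9018m. Market value of debt D = 58809m × 85.82/100 = 50469.8838m.
Total capital V = 57483.9018 + 50469.8838 = 107953.7856.
Equity: weight = 57483.9018/107953.7856 = 0.5325; cost = 14.27%.
Bonds outstanding: weight = 50469.8838/107953.7856 = 0.4675; after-tax cost = 4.83% × (1 − 21.6%) = 3.7867%.
WACC = 0.5325 × 14.2700% + 0.4675 × 3.7867% = 9.3689%.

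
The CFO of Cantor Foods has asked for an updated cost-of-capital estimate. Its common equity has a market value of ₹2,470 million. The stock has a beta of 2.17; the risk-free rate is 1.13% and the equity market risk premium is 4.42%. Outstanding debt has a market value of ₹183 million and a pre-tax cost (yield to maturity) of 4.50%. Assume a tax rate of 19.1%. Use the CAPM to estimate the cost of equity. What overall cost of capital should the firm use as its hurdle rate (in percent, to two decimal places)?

Cost of equity via CAPM: Re = 1.13% + 2.17 × 4.42% = 10.7214%.
Total capital V = 2470 + 183 = 2653.
Equity: weight = 2470/2653 = 0.9310; cost = 10.7214%.
Debt: weight = 183/2653 = 0.0690; after-tax cost = 4.5% × (1 − 19.1%) = 3.6405%.
WACC = 0.9310 × 10.7214% + 0.0690 × 3.6405% = 10.2330%.

10.23%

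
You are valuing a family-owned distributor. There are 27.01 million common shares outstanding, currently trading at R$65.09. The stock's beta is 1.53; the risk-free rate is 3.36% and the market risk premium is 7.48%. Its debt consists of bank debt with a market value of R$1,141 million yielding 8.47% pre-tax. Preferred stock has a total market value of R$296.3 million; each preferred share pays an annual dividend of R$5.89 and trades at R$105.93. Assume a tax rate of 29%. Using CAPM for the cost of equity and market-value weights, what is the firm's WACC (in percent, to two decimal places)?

Cost of equity via CAPM: Re = 3.36% + 1.53 × 7.48% = 14.8044%.
Cost of preferred: Rp = 5.89 / 105.93 = 5.5603%.
Market value of equity E = 65.09 × 27.01m = 1758.0809m.
Total capital V = 1758.0809 + 296.3 + 1141 = 3195.3809.
Equity: weight = 1758.0809/3195.3809 = 0.5502; cost = 14.8044%.
Preferred: weight = 296.3/3195.3809 = 0.0927; cost = 5.5603%.
Bank debt: weight = 1141/3195.3809 = 0.3571; after-tax cost = 8.47% × (1 − 29%) = 6.0137%.
WACC = 0.5502 × 14.8044% + 0.0927 × 5.5603% + 0.3571 × 6.0137% = 10.8083%.

10.81%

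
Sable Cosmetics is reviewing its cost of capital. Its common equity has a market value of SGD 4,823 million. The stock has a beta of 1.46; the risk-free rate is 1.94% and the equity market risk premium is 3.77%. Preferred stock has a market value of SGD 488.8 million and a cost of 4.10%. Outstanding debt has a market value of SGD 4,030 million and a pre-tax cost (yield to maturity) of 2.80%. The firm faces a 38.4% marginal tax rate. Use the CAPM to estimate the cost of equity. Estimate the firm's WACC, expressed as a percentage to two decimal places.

Cost of equity via CAPM: Re = 1.94% + 1.46 × 3.77% = 7.4442%.
Total capital V = 4823 + 488.8 + 4030 = 9341.8.
Equity: weight = 4823/9341.8 = 0.5163; cost = 7.4442%.
Preferred: weight = 488.8/9341.8 = 0.0523; cost = 4.1%.
Debt: weight = 4030/9341.8 = 0.4314; after-tax cost = 2.8% × (1 − 38.4%) = 1.7248%.
WACC = 0.5163 × 7.4442% + 0.0523 × 4.1000% + 0.4314 × 1.7248% = 4.8019%.

4.80%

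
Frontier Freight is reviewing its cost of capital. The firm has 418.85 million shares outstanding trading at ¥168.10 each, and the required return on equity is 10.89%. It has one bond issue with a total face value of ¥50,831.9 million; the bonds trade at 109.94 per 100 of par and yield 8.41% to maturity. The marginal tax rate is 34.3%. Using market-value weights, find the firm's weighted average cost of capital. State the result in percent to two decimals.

8.52%

Market value of equity E = 168.1 × 418.85m = 70408.685m. Market value of debt D = 50831.9m × 109.94/100 = 55884.59086m.
Total capital V = 70408.685 + 55884.59086 = 126293.27586.
Equity: weight = 70408.685/126293.27586 = 0.5575; cost = 10.89%.
Bonds outstanding: weight = 55884.59086/126293.27586 = 0.4425; after-tax cost = 8.41% × (1 − 34.3%) = 5.5254%.
WACC = 0.5575 × 10.8900% + 0.4425 × 5.5254% = 8.5162%.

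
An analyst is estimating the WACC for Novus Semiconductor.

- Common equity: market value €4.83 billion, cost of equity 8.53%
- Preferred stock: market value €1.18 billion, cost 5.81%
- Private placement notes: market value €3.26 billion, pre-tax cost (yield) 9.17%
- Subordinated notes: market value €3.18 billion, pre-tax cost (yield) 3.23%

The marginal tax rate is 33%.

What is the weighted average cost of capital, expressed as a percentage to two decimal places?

6.02%

Total capital V = 4.83 + 1.18 + 3.26 + 3.18 = 12.45.
Equity: weight = 4.83/12.45 = 0.3880; cost = 8.53%.
Preferred: weight = 1.18/12.45 = 0.0948; cost = 5.81%.
Private placement notes: weight = 3.26/12.45 = 0.2618; after-tax cost = 9.17% × (1 − 33%) = 6.1439%.
Subordinated notes: weight = 3.18/12.45 = 0.2554; after-tax cost = 3.23% × (1 − 33%) = 2.1641%.
WACC = 0.3880 × 8.5300% + 0.0948 × 5.8100% + 0.2618 × 6.1439% + 0.2554 × 2.1641% = 6.0214%.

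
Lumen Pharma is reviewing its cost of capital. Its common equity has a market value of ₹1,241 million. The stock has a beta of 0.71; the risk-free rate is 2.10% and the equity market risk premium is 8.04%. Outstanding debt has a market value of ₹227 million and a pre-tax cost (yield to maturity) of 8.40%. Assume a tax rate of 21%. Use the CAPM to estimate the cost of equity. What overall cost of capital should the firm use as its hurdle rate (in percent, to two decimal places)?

7.63%

Cost of equity via CAPM: Re = 2.1% + 0.71 × 8.04% = 7.8084%.
Total capital V = 1241 + 227 = 1468.
Equity: weight = 1241/1468 = 0.8454; cost = 7.8084%.
Debt: weight = 227/1468 = 0.1546; after-tax cost = 8.4% × (1 − 21%) = 6.6360%.
WACC = 0.8454 × 7.8084% + 0.1546 × 6.6360% = 7.6271%.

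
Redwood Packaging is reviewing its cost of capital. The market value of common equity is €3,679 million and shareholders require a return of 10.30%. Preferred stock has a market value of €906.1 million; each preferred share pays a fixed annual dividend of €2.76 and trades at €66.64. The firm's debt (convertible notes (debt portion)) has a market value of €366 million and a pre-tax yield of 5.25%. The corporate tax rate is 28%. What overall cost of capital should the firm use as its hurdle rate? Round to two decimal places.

Cost of preferred: Rp = 2.76 / 66.64 = 4.1417%.
Total capital V = 3679 + 906.1 + 366 = 4951.1.
Equity: weight = 3679/4951.1 = 0.7431; cost = 10.3%.
Preferred: weight = 906.1/4951.1 = 0.1830; cost = 4.1417%.
Convertible notes (debt portion): weight = 366/4951.1 = 0.0739; after-tax cost = 5.25% × (1 − 28%) = 3.7800%.
WACC = 0.7431 × 10.3000% + 0.1830 × 4.1417% + 0.0739 × 3.7800% = 8.6910%.

8.69%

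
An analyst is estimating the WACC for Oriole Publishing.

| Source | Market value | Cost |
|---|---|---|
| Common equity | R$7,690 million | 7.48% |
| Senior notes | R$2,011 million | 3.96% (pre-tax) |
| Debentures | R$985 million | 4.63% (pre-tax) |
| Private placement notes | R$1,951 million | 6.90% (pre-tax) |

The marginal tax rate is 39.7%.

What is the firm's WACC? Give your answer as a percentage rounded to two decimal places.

Total capital V = 7690 + 2011 + 985 + 1951 = 12637.
Equity: weight = 7690/12637 = 0.6085; cost = 7.48%.
Senior notes: weight = 2011/12637 = 0.1591; after-tax cost = 3.96% × (1 − 39.7%) = 2.3879%.
Debentures: weight = 985/12637 = 0.0779; after-tax cost = 4.63% × (1 − 39.7%) = 2.7919%.
Private placement notes: weight = 1951/12637 = 0.1544; after-tax cost = 6.9% × (1 − 39.7%) = 4.1607%.
WACC = 0.6085 × 7.4800% + 0.1591 × 2.3879% + 0.0779 × 2.7919% + 0.1544 × 4.1607% = 5.7918%.

5.79%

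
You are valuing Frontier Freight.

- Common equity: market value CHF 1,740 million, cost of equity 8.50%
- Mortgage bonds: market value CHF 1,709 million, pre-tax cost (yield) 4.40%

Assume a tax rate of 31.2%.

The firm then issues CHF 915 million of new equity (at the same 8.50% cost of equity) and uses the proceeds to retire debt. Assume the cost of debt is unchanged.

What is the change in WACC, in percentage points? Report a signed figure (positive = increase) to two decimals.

+1.45 pp

Current WACC:
Total capital V = 1740 + 1709 = 3449.
Equity: weight = 1740/3449 = 0.5045; cost = 8.5%.
Mortgage bonds: weight = 1709/3449 = 0.4955; after-tax cost = 4.4% × (1 − 31.2%) = 3.0272%.
WACC = 0.5045 × 8.5000% + 0.4955 × 3.0272% = 5.7882%.
After the change:
Total capital V = 2655 + 794 = 3449.
Equity: weight = 2655/3449 = 0.7698; cost = 8.5%.
Mortgage bonds: weight = 794/3449 = 0.2302; after-tax cost = 4.4% × (1 − 31.2%) = 3.0272%.
WACC = 0.7698 × 8.5000% + 0.2302 × 3.0272% = 7.2401%.
Change in WACC = 7.2401% − 5.7882% = 1.4519 pp.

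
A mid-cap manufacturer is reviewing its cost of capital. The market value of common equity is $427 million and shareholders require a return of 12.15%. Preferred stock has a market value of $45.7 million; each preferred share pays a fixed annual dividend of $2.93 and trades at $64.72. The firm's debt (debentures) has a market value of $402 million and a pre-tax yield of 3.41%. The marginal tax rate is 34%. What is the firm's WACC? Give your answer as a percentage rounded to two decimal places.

7.20%

Cost of preferred: Rp = 2.93 / 64.72 = 4.5272%.
Total capital V = 427 + 45.7 + 402 = 874.7.
Equity: weight = 427/874.7 = 0.4882; cost = 12.15%.
Preferred: weight = 45.7/874.7 = 0.0522; cost = 4.5272%.
Debentures: weight = 402/874.7 = 0.4596; after-tax cost = 3.41% × (1 − 34%) = 2.2506%.
WACC = 0.4882 × 12.1500% + 0.0522 × 4.5272% + 0.4596 × 2.2506% = 7.2021%.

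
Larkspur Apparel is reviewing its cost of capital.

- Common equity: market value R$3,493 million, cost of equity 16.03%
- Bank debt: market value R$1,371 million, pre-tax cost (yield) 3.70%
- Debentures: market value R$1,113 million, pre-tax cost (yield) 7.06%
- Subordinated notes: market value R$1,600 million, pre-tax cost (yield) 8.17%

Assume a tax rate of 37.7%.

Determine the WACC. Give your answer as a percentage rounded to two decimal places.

Total capital V = 3493 + 1371 + 1113 + 1600 = 7577.
Equity: weight = 3493/7577 = 0.4610; cost = 16.03%.
Bank debt: weight = 1371/7577 = 0.1809; after-tax cost = 3.7% × (1 − 37.7%) = 2.3051%.
Debentures: weight = 1113/7577 = 0.1469; after-tax cost = 7.06% × (1 − 37.7%) = 4.3984%.
Subordinated notes: weight = 1600/7577 = 0.2112; after-tax cost = 8.17% × (1 − 37.7%) = 5.0899%.
WACC = 0.4610 × 16.0300% + 0.1809 × 2.3051% + 0.1469 × 4.3984% + 0.2112 × 5.0899% = 9.5278%.

9.53%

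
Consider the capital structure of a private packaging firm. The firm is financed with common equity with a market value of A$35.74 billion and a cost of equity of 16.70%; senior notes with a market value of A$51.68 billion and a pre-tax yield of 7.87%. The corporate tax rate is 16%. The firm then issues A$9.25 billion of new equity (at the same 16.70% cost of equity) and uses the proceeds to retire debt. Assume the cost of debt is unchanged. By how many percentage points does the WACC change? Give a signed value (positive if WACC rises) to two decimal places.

+1.07 pp

Current WACC:
Total capital V = 35.74 + 51.68 = 87.42.
Equity: weight = 35.74/87.42 = 0.4088; cost = 16.7%.
Senior notes: weight = 51.68/87.42 = 0.5912; after-tax cost = 7.87% × (1 − 16%) = 6.6108%.
WACC = 0.4088 × 16.7000% + 0.5912 × 6.6108% = 10.7356%.
After the change:
Total capital V = 44.99 + 42.43 = 87.42.
Equity: weight = 44.99/87.42 = 0.5146; cost = 16.7%.
Senior notes: weight = 42.43/87.42 = 0.4854; after-tax cost = 7.87% × (1 − 16%) = 6.6108%.
WACC = 0.5146 × 16.7000% + 0.4854 × 6.6108% = 11.8031%.
Change in WACC = 11.8031% − 10.7356% = 1.0675 pp.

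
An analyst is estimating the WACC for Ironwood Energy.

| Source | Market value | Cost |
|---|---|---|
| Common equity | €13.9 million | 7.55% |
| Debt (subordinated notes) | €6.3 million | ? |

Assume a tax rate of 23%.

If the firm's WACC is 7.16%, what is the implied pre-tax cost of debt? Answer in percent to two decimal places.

Total capital V = 13.9 + 6.3 = 20.2.
Equity weight = 13.9/20.2 = 0.6881.
Subordinated notes weight = 6.3/20.2 = 0.3119.
Equity contribution = 0.6881 × 7.55% = 5.1953%.
Remaining for debt = 7.16% − 5.1953% = 1.9647%.
Rd × (1 − 23%) × 0.3119 = 1.9647%  ⇒  Rd = 8.1812%.

8.18%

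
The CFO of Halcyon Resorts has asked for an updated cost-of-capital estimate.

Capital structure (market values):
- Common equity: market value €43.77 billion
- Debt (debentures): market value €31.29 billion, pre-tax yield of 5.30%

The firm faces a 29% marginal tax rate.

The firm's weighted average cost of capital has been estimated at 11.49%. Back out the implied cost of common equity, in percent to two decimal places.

17.01%

Total capital V = 43.77 + 31.29 = 75.06.
Equity weight = 43.77/75.06 = 0.5831.
Debentures weight = 31.29/75.06 = 0.4169.
Debt contribution = 0.4169 × 5.3% × (1 − 29%) = 1.5687%.
Required equity contribution = 11.49% − 1.5687% = 9.9213%.
Re = 9.9213% / 0.5831 = 17.0138%.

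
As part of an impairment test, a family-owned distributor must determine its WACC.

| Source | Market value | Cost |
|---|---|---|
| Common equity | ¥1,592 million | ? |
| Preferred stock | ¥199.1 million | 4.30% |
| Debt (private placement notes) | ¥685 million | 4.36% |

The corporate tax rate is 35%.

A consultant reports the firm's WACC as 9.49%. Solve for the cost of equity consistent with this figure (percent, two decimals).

13.00%

Total capital V = 1592 + 199.1 + 685 = 2476.1.
Equity weight = 1592/2476.1 = 0.6429.
Preferred weight = 199.1/2476.1 = 0.0804.
Private placement notes weight = 685/2476.1 = 0.2766.
Debt contribution = 0.2766 × 4.36% × (1 − 35%) = 0.7840%.
Preferred contribution = 0.0804 × 4.3% = 0.3458%.
Required equity contribution = 9.49% − 1.1298% = 8.3602%.
Re = 8.3602% / 0.6429 = 13.0030%.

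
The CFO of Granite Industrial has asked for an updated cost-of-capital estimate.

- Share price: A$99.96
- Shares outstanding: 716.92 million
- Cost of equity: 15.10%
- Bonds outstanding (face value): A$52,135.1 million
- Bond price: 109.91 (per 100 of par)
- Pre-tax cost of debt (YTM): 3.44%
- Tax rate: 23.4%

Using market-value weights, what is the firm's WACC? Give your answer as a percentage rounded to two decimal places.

Market value of equity E = 99.96 × 716.92m = 71663.3232m. Market value of debt D = 52135.1m × 109.91/100 = 57301.68841m.
Total capital V = 71663.3232 + 57301.68841 = 128965.01161.
Equity: weight = 71663.3232/128965.01161 = 0.5557; cost = 15.1%.
Bonds outstanding: weight = 57301.68841/128965.01161 = 0.4443; after-tax cost = 3.44% × (1 − 23.4%) = 2.6350%.
WACC = 0.5557 × 15.1000% + 0.4443 × 2.6350% = 9.5616%.

9.56%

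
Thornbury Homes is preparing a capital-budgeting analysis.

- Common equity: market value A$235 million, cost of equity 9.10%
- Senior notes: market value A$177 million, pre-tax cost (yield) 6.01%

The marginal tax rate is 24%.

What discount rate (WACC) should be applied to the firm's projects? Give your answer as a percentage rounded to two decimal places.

7.15%

Total capital V = 235 + 177 = 412.
Equity: weight = 235/412 = 0.5704; cost = 9.1%.
Senior notes: weight = 177/412 = 0.4296; after-tax cost = 6.01% × (1 − 24%) = 4.5676%.
WACC = 0.5704 × 9.1000% + 0.4296 × 4.5676% = 7.1528%.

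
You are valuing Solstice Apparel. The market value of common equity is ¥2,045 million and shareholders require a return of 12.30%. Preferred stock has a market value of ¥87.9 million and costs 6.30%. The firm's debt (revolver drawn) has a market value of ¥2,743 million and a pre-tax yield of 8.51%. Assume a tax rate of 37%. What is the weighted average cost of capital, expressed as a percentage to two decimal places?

Total capital V = 2045 + 87.9 + 2743 = 4875.9.
Equity: weight = 2045/4875.9 = 0.4194; cost = 12.3%.
Preferred: weight = 87.9/4875.9 = 0.0180; cost = 6.3%.
Revolver drawn: weight = 2743/4875.9 = 0.5626; after-tax cost = 8.51% × (1 − 37%) = 5.3613%.
WACC = 0.4194 × 12.3000% + 0.0180 × 6.3000% + 0.5626 × 5.3613% = 8.2884%.

8.29%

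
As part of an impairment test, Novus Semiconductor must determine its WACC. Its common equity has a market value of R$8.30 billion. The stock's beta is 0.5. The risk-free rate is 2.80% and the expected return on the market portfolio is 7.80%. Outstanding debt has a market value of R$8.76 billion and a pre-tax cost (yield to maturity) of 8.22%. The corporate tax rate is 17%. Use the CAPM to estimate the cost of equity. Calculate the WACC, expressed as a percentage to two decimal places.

Market risk premium = 7.8% − 2.8% = 5.0%.
Cost of equity via CAPM: Re = 2.8% + 0.5 × 5.0% = 5.3000%.
Total capital V = 8.3 + 8.76 = 17.06.
Equity: weight = 8.3/17.06 = 0.4865; cost = 5.3%.
Debt: weight = 8.76/17.06 = 0.5135; after-tax cost = 8.22% × (1 − 17%) = 6.8226%.
WACC = 0.4865 × 5.3000% + 0.5135 × 6.8226% = 6.0818%.

6.08%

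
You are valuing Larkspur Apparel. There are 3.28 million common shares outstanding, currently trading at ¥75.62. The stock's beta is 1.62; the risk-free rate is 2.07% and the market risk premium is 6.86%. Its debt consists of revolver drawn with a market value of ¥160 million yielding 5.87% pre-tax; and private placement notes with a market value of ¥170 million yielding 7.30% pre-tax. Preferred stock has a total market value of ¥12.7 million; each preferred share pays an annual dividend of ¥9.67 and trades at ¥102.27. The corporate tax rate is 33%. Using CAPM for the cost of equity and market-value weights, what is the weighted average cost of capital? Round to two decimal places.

Cost of equity via CAPM: Re = 2.07% + 1.62 × 6.86% = 13.1832%.
Cost of preferred: Rp = 9.67 / 102.27 = 9.4554%.
Market value of equity E = 75.62 × 3.28m = 248.0336m.
Total capital V = 248.0336 + 12.7 + 160 + 170 = 590.7336.
Equity: weight = 248.0336/590.7336 = 0.4199; cost = 13.1832%.
Preferred: weight = 12.7/590.7336 = 0.0215; cost = 9.4554%.
Revolver drawn: weight = 160/590.7336 = 0.2708; after-tax cost = 5.87% × (1 − 33%) = 3.9329%.
Private placement notes: weight = 170/590.7336 = 0.2878; after-tax cost = 7.3% × (1 − 33%) = 4.8910%.
WACC = 0.4199 × 13.1832% + 0.0215 × 9.4554% + 0.2708 × 3.9329% + 0.2878 × 4.8910% = 8.2113%.

8.21%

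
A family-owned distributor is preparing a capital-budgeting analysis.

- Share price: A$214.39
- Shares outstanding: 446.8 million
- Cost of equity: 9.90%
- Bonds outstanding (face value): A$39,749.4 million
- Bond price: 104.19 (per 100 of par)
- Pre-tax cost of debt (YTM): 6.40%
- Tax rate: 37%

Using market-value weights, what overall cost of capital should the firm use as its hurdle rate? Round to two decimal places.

Market value of equity E = 214.39 × 446.8m = 95789.452m. Market value of debt D = 39749.4m × 104.19/100 = 41414.89986m.
Total capital V = 95789.452 + 41414.89986 = 137204.35186.
Equity: weight = 95789.452/137204.35186 = 0.6982; cost = 9.9%.
Bonds outstanding: weight = 41414.89986/137204.35186 = 0.3018; after-tax cost = 6.4% × (1 − 37%) = 4.0320%.
WACC = 0.6982 × 9.9000% + 0.3018 × 4.0320% = 8.1288%.

8.13%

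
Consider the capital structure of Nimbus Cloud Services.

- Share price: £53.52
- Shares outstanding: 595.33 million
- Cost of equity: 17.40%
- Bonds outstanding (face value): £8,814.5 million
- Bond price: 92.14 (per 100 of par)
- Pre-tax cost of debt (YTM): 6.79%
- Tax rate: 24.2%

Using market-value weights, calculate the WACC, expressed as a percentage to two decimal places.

Market value of equity E = 53.52 × 595.33m = 31862.0616m. Market value of debt D = 8814.5m × 92.14/100 = 8121.6803m.
Total capital V = 31862.0616 + 8121.6803 = 39983.7419.
Equity: weight = 31862.0616/39983.7419 = 0.7969; cost = 17.4%.
Bonds outstanding: weight = 8121.6803/39983.7419 = 0.2031; after-tax cost = 6.79% × (1 − 24.2%) = 5.1468%.
WACC = 0.7969 × 17.4000% + 0.2031 × 5.1468% = 14.9111%.

14.91%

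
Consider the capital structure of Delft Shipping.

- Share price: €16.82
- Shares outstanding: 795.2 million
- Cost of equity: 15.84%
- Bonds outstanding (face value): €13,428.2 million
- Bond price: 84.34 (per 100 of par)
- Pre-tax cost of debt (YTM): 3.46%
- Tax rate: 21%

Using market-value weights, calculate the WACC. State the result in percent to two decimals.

9.83%

Market value of equity E = 16.82 × 795.2m = 13375.264m. Market value of debt D = 13428.2m × 84.34/100 = 11325.34388m.
Total capital V = 13375.264 + 11325.34388 = 24700.60788.
Equity: weight = 13375.264/24700.60788 = 0.5415; cost = 15.84%.
Bonds outstanding: weight = 11325.34388/24700.60788 = 0.4585; after-tax cost = 3.46% × (1 − 21%) = 2.7334%.
WACC = 0.5415 × 15.8400% + 0.4585 × 2.7334% = 9.8306%.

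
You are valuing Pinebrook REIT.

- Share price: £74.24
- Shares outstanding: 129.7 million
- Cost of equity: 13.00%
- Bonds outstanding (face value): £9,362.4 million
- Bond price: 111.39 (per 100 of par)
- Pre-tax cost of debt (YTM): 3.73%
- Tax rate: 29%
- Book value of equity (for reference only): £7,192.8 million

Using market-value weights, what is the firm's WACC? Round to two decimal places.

Market value of equity E = 74.24 × 129.7m = 9628.928m. Market value of debt D = 9362.4m × 111.39/100 = 10428.77736m.
Total capital V = 9628.928 + 10428.77736 = 20057.70536.
Equity: weight = 9628.928/20057.70536 = 0.4801; cost = 13%.
Bonds outstanding: weight = 10428.77736/20057.70536 = 0.5199; after-tax cost = 3.73% × (1 − 29%) = 2.6483%.
WACC = 0.4801 × 13.0000% + 0.5199 × 2.6483% = 7.6178%.

7.62%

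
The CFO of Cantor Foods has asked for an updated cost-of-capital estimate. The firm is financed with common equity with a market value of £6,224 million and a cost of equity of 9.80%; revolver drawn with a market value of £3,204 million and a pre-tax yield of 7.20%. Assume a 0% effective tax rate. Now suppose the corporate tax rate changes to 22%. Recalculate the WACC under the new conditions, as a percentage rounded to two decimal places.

After the change:
Total capital V = 6224 + 3204 = 9428.
Equity: weight = 6224/9428 = 0.6602; cost = 9.8%.
Revolver drawn: weight = 3204/9428 = 0.3398; after-tax cost = 7.2% × (1 − 22%) = 5.6160%.
WACC = 0.6602 × 9.8000% + 0.3398 × 5.6160% = 8.3781%.

8.38%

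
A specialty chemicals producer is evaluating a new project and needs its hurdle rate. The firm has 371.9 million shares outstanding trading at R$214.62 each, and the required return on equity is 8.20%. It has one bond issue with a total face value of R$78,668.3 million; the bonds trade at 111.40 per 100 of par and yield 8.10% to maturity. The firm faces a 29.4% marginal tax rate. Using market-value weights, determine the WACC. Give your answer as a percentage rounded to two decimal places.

6.90%

Market value of equity E = 214.62 × 371.9m = 79817.178m. Market value of debt D = 78668.3m × 111.4/100 = 87636.4862m.
Total capital V = 79817.178 + 87636.4862 = 167453.6642.
Equity: weight = 79817.178/167453.6642 = 0.4767; cost = 8.2%.
Bonds outstanding: weight = 87636.4862/167453.6642 = 0.5233; after-tax cost = 8.1% × (1 − 29.4%) = 5.7186%.
WACC = 0.4767 × 8.2000% + 0.5233 × 5.7186% = 6.9014%.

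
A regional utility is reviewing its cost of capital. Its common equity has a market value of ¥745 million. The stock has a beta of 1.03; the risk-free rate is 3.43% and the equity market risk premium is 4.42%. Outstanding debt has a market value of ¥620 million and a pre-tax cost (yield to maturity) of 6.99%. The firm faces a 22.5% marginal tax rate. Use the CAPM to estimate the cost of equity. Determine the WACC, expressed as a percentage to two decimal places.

6.82%

Cost of equity via CAPM: Re = 3.43% + 1.03 × 4.42% = 7.9826%.
Total capital V = 745 + 620 = 1365.
Equity: weight = 745/1365 = 0.5458; cost = 7.9826%.
Debt: weight = 620/1365 = 0.4542; after-tax cost = 6.99% × (1 − 22.5%) = 5.4173%.
WACC = 0.5458 × 7.9826% + 0.4542 × 5.4173% = 6.8174%.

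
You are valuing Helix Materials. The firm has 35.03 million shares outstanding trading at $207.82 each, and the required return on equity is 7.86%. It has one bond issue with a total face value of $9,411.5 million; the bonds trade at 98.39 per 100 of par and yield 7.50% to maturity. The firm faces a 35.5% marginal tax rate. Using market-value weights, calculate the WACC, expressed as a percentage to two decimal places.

Market value of equity E = 207.82 × 35.03m = 7279.9346m. Market value of debt D = 9411.5m × 98.39/100 = 9259.97485m.
Total capital V = 7279.9346 + 9259.97485 = 16539.90945.
Equity: weight = 7279.9346/16539.90945 = 0.4401; cost = 7.86%.
Bonds outstanding: weight = 9259.97485/16539.90945 = 0.5599; after-tax cost = 7.5% × (1 − 35.5%) = 4.8375%.
WACC = 0.4401 × 7.8600% + 0.5599 × 4.8375% = 6.1678%.

6.17%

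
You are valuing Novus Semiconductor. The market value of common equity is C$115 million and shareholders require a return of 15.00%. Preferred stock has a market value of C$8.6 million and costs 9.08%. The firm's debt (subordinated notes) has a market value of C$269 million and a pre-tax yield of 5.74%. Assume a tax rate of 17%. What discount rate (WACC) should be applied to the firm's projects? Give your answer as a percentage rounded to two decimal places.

Total capital V = 115 + 8.6 + 269 = 392.6.
Equity: weight = 115/392.6 = 0.2929; cost = 15%.
Preferred: weight = 8.6/392.6 = 0.0219; cost = 9.08%.
Subordinated notes: weight = 269/392.6 = 0.6852; after-tax cost = 5.74% × (1 − 17%) = 4.7642%.
WACC = 0.2929 × 15.0000% + 0.0219 × 9.0800% + 0.6852 × 4.7642% = 7.8570%.

7.86%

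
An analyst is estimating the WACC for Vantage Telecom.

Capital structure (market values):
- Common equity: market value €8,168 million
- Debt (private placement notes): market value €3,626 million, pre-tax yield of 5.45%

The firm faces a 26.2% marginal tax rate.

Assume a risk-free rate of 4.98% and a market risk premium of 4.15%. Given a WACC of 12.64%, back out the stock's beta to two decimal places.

Total capital V = 8168 + 3626 = 11794.
Equity weight = 8168/11794 = 0.6926.
Private placement notes weight = 3626/11794 = 0.3074.
Debt contribution = 0.3074 × 5.45% × (1 − 26.2%) = 1.2366%.
Required equity contribution = 12.64% − 1.2366% = 11.4034%  ⇒  Re = 16.4657%.
CAPM: 16.4657% = 4.98% + β × 4.15%  ⇒  β = 2.7676.

2.77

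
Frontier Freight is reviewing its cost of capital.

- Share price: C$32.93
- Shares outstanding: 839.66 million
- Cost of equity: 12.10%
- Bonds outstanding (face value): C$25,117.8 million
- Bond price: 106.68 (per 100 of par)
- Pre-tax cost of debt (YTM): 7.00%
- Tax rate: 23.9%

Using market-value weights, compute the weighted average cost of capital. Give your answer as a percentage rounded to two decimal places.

8.77%

Market value of equity E = 32.93 × 839.66m = 27650.0038m. Market value of debt D = 25117.8m × 106.68/100 = 26795.66904m.
Total capital V = 27650.0038 + 26795.66904 = 54445.67284.
Equity: weight = 27650.0038/54445.67284 = 0.5078; cost = 12.1%.
Bonds outstanding: weight = 26795.66904/54445.67284 = 0.4922; after-tax cost = 7% × (1 − 23.9%) = 5.3270%.
WACC = 0.5078 × 12.1000% + 0.4922 × 5.3270% = 8.7666%.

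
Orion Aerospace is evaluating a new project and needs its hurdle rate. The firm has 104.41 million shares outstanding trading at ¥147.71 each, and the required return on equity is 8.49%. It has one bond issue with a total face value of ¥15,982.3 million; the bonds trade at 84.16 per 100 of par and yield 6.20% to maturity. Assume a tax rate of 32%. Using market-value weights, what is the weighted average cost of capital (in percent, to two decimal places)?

Market value of equity E = 147.71 × 104.41m = 15422.4011m. Market value of debt D = 15982.3m × 84.16/100 = 13450.70368m.
Total capital V = 15422.4011 + 13450.70368 = 28873.10478.
Equity: weight = 15422.4011/28873.10478 = 0.5341; cost = 8.49%.
Bonds outstanding: weight = 13450.70368/28873.10478 = 0.4659; after-tax cost = 6.2% × (1 − 32%) = 4.2160%.
WACC = 0.5341 × 8.4900% + 0.4659 × 4.2160% = 6.4989%.

6.50%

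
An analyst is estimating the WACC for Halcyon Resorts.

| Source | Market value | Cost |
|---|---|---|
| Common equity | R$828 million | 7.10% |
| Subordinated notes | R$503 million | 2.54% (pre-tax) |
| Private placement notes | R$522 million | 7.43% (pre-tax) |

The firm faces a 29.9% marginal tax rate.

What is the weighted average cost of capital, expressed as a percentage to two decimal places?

5.12%

Total capital V = 828 + 503 + 522 = 1853.
Equity: weight = 828/1853 = 0.4468; cost = 7.1%.
Subordinated notes: weight = 503/1853 = 0.2715; after-tax cost = 2.54% × (1 − 29.9%) = 1.7805%.
Private placement notes: weight = 522/1853 = 0.2817; after-tax cost = 7.43% × (1 − 29.9%) = 5.2084%.
WACC = 0.4468 × 7.1000% + 0.2715 × 1.7805% + 0.2817 × 5.2084% = 5.1232%.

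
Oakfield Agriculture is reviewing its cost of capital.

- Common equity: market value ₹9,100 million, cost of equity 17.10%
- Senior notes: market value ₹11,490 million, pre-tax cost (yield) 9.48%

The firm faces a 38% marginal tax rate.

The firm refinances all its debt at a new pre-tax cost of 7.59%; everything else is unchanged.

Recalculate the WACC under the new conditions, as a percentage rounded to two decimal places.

After the change:
Total capital V = 9100 + 11490 = 20590.
Equity: weight = 9100/20590 = 0.4420; cost = 17.1%.
Senior notes: weight = 11490/20590 = 0.5580; after-tax cost = 7.59% × (1 − 38%) = 4.7058%.
WACC = 0.4420 × 17.1000% + 0.5580 × 4.7058% = 10.1836%.

10.18%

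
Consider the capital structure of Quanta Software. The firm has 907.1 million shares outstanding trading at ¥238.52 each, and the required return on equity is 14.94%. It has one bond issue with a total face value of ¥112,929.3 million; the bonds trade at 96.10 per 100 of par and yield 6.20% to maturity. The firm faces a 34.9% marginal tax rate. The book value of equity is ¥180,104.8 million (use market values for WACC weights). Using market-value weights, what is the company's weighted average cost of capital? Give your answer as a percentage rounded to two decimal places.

11.30%

Market value of equity E = 238.52 × 907.1m = 216361.492m. Market value of debt D = 112929.3m × 96.1/100 = 108525.0573m.
Total capital V = 216361.492 + 108525.0573 = 324886.5493.
Equity: weight = 216361.492/324886.5493 = 0.6660; cost = 14.94%.
Bonds outstanding: weight = 108525.0573/324886.5493 = 0.3340; after-tax cost = 6.2% × (1 − 34.9%) = 4.0362%.
WACC = 0.6660 × 14.9400% + 0.3340 × 4.0362% = 11.2977%.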